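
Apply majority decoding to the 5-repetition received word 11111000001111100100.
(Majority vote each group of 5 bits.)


Groups: 11111, 00000, 11111, 00100
Majority votes: 1010

1010


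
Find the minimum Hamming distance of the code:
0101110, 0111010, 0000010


Comparing all pairs, minimum distance: 2
Can detect 1 errors, correct 0 errors

2


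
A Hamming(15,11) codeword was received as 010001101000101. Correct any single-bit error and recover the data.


Syndrome = 8: error at position 8

Data: 00111000101 (corrected bit 8)


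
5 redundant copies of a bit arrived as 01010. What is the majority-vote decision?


Ones: 2 out of 5
Threshold: 3

0 (2/5 voted 1)


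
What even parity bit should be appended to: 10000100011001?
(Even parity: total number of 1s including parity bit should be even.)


Number of 1s in data: 5
Parity bit: 1

1


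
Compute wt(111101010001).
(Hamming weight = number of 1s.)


Counting 1s in 111101010001

7


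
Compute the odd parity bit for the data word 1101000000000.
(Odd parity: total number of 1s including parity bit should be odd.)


Number of 1s in data: 3
Parity bit: 0

0


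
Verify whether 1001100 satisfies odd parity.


Number of 1s: 3

Yes, parity is correct (3 ones)


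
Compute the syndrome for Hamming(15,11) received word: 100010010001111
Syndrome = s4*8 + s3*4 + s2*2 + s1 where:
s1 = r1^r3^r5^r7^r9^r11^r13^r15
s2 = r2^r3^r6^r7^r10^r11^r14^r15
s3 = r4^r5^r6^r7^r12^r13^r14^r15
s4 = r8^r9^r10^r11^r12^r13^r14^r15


s1=0, s2=0, s3=1, s4=1

Syndrome = 12 (error at position 12)


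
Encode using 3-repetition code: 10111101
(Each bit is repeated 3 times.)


Each bit -> 3 copies

111000111111111111000111


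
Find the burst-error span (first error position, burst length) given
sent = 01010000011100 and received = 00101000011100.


XOR: 01111000000000

Burst at position 1, length 4


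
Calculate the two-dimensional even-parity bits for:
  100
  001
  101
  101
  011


Row parities: 11000
Column parities: 110

Row P: 11000, Col P: 110, Corner: 0


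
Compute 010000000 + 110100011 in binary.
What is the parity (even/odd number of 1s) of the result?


010000000 = 128
110100011 = 419
Sum = 547 = 1000100011
1s count = 4

even parity (4 ones in 1000100011)


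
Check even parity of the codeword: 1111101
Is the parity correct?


Number of 1s: 6

Yes, parity is correct (6 ones)


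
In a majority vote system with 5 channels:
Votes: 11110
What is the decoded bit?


Ones: 4 out of 5
Threshold: 3

1 (4/5 voted 1)


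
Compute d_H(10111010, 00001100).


XOR: 10110110
Count of 1s: 5

5


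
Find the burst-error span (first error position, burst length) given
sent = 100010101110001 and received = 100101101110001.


XOR: 000111000000000

Burst at position 3, length 3


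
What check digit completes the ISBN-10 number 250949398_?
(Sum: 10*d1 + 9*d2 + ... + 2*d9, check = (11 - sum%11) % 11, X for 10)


Weighted sum: 252
252 mod 11 = 10

Check digit: 1


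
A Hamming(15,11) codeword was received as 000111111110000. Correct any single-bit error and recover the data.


Syndrome = 0: no error detected

Data: 01111110000 (no errors)


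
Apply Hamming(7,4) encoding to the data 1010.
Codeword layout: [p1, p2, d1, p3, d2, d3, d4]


Parity bits: p1=1, p2=0, p3=1

1011010


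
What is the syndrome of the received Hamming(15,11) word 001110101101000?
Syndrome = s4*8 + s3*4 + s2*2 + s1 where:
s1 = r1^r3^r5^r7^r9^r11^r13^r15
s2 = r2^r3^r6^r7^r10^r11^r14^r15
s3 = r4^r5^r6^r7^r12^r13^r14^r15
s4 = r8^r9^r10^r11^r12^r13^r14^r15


s1=0, s2=1, s3=0, s4=1

Syndrome = 10 (error at position 10)


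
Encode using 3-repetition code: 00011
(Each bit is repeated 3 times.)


Each bit -> 3 copies

000000000111111


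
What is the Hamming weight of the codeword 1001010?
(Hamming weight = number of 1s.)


Counting 1s in 1001010

3


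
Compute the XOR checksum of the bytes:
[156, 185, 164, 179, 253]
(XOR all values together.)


XOR chain: 156 ^ 185 ^ 164 ^ 179 ^ 253 = 207

207


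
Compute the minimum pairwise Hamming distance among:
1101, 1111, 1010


Comparing all pairs, minimum distance: 1
Can detect 0 errors, correct 0 errors

1


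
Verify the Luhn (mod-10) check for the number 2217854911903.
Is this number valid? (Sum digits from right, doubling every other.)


Luhn sum = 49
49 mod 10 = 9

Invalid (Luhn sum mod 10 = 9)


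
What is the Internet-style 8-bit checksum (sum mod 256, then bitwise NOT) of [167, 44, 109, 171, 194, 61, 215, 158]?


Sum = 1119 mod 256 = 95
Complement = 160

160


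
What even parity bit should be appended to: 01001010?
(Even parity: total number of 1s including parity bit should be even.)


Number of 1s in data: 3
Parity bit: 1

1


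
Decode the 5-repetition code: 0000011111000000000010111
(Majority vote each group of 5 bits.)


Groups: 00000, 11111, 00000, 00000, 10111
Majority votes: 01001

01001


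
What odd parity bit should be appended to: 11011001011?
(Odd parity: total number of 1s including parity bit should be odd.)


Number of 1s in data: 7
Parity bit: 0

0


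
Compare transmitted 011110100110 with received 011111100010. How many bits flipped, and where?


XOR: 000001000100

2 error(s) at position(s): 5, 9


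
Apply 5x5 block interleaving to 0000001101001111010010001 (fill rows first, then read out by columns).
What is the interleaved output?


Matrix:
  00000
  01101
  00111
  10100
  10001
Read columns: 0001101000011100010001101

0001101000011100010001101


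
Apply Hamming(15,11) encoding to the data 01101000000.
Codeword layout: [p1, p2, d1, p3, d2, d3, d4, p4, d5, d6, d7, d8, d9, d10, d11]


Parity bits: p1=0, p2=1, p3=0, p4=1

010011011000000


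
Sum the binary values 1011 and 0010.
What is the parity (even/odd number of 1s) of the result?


1011 = 11
0010 = 2
Sum = 13 = 1101
1s count = 3

odd parity (3 ones in 1101)


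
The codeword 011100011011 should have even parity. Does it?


Number of 1s: 7

No, parity error (7 ones)


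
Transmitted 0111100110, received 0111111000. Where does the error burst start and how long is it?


XOR: 0000011110

Burst at position 5, length 4


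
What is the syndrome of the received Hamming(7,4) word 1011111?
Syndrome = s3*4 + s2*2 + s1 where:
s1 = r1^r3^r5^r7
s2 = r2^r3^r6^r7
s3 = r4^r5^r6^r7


s1=0, s2=1, s3=0

Syndrome = 2 (error at position 2)


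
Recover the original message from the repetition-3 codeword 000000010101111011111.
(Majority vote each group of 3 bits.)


Groups: 000, 000, 010, 101, 111, 011, 111
Majority votes: 0001111

0001111


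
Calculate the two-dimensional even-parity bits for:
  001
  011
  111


Row parities: 101
Column parities: 101

Row P: 101, Col P: 101, Corner: 0


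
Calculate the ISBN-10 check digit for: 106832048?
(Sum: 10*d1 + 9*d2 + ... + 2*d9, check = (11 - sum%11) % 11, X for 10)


Weighted sum: 170
170 mod 11 = 5

Check digit: 6


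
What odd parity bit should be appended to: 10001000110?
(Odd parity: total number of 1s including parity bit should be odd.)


Number of 1s in data: 4
Parity bit: 1

1


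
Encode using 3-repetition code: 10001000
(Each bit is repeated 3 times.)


Each bit -> 3 copies

111000000000111000000000


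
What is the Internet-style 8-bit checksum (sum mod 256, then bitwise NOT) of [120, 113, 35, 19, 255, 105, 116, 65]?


Sum = 828 mod 256 = 60
Complement = 195

195


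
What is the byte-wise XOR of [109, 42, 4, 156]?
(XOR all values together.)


XOR chain: 109 ^ 42 ^ 4 ^ 156 = 223

223


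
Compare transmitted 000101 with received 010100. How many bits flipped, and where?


XOR: 010001

2 error(s) at position(s): 1, 5


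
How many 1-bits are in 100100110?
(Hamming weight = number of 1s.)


Counting 1s in 100100110

4


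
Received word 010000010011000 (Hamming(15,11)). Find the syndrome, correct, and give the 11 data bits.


Syndrome = 13: error at position 13

Data: 00000011100 (corrected bit 13)


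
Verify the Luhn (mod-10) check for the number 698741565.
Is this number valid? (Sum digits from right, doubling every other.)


Luhn sum = 47
47 mod 10 = 7

Invalid (Luhn sum mod 10 = 7)


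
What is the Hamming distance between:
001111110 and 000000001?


XOR: 001111111
Count of 1s: 7

7


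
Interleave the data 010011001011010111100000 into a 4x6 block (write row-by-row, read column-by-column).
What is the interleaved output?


Matrix:
  010011
  001011
  010111
  100000
Read columns: 000110100100001011101110

000110100100001011101110


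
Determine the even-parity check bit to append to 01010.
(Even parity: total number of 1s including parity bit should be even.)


Number of 1s in data: 2
Parity bit: 0

0


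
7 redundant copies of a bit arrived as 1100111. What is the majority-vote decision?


Ones: 5 out of 7
Threshold: 4

1 (5/7 voted 1)


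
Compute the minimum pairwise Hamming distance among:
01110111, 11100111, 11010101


Comparing all pairs, minimum distance: 2
Can detect 1 errors, correct 0 errors

2


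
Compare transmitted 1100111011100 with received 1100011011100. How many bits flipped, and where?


XOR: 0000100000000

1 error(s) at position(s): 4


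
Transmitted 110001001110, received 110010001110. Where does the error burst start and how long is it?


XOR: 000011000000

Burst at position 4, length 2


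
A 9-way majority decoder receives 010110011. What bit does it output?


Ones: 5 out of 9
Threshold: 5

1 (5/9 voted 1)


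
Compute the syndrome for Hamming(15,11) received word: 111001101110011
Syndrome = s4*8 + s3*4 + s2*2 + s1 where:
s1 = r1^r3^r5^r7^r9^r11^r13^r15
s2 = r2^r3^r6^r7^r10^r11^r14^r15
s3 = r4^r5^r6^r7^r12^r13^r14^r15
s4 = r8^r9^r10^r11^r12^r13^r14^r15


s1=0, s2=0, s3=0, s4=1

Syndrome = 8 (error at position 8)


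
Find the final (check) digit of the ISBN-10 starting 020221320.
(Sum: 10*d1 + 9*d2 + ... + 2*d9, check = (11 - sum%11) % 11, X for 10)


Weighted sum: 67
67 mod 11 = 1

Check digit: X


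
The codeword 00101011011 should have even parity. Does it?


Number of 1s: 6

Yes, parity is correct (6 ones)


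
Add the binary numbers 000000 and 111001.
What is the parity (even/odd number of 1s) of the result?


000000 = 0
111001 = 57
Sum = 57 = 111001
1s count = 4

even parity (4 ones in 111001)


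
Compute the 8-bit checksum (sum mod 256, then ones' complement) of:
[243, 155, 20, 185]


Sum = 603 mod 256 = 91
Complement = 164

164


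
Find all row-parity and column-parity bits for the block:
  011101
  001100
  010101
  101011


Row parities: 0010
Column parities: 101111

Row P: 0010, Col P: 101111, Corner: 1


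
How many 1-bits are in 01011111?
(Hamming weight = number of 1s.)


Counting 1s in 01011111

6


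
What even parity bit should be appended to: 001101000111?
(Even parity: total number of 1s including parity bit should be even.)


Number of 1s in data: 6
Parity bit: 0

0


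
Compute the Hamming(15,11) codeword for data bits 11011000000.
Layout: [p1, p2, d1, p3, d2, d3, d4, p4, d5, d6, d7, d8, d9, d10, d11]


Parity bits: p1=0, p2=0, p3=0, p4=1

001010111000000


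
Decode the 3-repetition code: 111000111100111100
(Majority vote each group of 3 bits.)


Groups: 111, 000, 111, 100, 111, 100
Majority votes: 101010

101010


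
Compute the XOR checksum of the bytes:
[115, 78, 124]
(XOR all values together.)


XOR chain: 115 ^ 78 ^ 124 = 65

65


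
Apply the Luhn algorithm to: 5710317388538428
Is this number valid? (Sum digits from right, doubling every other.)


Luhn sum = 67
67 mod 10 = 7

Invalid (Luhn sum mod 10 = 7)


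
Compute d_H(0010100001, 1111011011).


XOR: 1101111010
Count of 1s: 7

7


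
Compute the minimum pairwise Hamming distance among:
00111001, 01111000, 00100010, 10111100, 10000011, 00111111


Comparing all pairs, minimum distance: 2
Can detect 1 errors, correct 0 errors

2


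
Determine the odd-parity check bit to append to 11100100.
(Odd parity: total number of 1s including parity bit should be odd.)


Number of 1s in data: 4
Parity bit: 1

1


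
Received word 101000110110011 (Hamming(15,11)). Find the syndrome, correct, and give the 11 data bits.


Syndrome = 13: error at position 13

Data: 10010110111 (corrected bit 13)


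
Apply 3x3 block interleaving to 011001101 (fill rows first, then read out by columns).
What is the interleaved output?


Matrix:
  011
  001
  101
Read columns: 001100111

001100111


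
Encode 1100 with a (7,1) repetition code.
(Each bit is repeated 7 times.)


Each bit -> 7 copies

1111111111111100000000000000


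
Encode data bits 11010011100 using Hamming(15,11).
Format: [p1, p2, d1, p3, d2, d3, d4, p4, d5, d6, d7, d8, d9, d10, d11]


Parity bits: p1=1, p2=1, p3=0, p4=1

111010110011100


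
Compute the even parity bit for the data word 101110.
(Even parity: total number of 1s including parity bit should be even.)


Number of 1s in data: 4
Parity bit: 0

0


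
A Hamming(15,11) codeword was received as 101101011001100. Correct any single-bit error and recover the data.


Syndrome = 0: no error detected

Data: 10101001100 (no errors)


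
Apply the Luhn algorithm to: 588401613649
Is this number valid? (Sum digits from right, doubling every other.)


Luhn sum = 54
54 mod 10 = 4

Invalid (Luhn sum mod 10 = 4)


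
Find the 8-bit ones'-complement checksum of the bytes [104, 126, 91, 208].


Sum = 529 mod 256 = 17
Complement = 238

238


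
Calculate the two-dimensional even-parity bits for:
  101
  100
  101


Row parities: 010
Column parities: 100

Row P: 010, Col P: 100, Corner: 1


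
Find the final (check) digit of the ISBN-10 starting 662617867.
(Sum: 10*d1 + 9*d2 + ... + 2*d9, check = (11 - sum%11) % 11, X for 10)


Weighted sum: 277
277 mod 11 = 2

Check digit: 9


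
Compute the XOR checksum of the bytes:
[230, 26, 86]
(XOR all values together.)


XOR chain: 230 ^ 26 ^ 86 = 170

170


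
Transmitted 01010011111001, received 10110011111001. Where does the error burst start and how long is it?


XOR: 11100000000000

Burst at position 0, length 3


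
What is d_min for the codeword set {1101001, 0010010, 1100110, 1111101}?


Comparing all pairs, minimum distance: 2
Can detect 1 errors, correct 0 errors

2


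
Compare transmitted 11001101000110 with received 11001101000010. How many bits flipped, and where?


XOR: 00000000000100

1 error(s) at position(s): 11


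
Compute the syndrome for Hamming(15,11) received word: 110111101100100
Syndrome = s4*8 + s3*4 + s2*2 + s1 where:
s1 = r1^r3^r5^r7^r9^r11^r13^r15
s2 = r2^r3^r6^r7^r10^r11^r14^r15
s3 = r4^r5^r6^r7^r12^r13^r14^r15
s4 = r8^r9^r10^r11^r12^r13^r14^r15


s1=1, s2=0, s3=1, s4=1

Syndrome = 13 (error at position 13)


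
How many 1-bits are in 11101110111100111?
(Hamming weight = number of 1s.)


Counting 1s in 11101110111100111

13


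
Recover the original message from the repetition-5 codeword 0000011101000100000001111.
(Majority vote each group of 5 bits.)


Groups: 00000, 11101, 00010, 00000, 01111
Majority votes: 01001

01001


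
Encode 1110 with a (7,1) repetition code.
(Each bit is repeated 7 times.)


Each bit -> 7 copies

1111111111111111111110000000


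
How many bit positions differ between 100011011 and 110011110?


XOR: 010000101
Count of 1s: 3

3


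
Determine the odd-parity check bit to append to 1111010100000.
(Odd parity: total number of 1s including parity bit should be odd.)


Number of 1s in data: 6
Parity bit: 1

1


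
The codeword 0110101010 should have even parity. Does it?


Number of 1s: 5

No, parity error (5 ones)


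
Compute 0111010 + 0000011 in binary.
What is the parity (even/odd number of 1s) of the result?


0111010 = 58
0000011 = 3
Sum = 61 = 111101
1s count = 5

odd parity (5 ones in 111101)


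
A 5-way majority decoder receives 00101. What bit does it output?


Ones: 2 out of 5
Threshold: 3

0 (2/5 voted 1)


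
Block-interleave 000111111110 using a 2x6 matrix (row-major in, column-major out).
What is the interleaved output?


Matrix:
  000111
  111110
Read columns: 010101111110

010101111110


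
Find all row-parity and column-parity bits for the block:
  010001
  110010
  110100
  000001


Row parities: 0111
Column parities: 010110

Row P: 0111, Col P: 010110, Corner: 1


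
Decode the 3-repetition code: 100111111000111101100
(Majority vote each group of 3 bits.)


Groups: 100, 111, 111, 000, 111, 101, 100
Majority votes: 0110110

0110110


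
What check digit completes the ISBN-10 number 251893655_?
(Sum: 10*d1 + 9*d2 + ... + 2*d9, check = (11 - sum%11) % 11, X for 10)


Weighted sum: 247
247 mod 11 = 5

Check digit: 6


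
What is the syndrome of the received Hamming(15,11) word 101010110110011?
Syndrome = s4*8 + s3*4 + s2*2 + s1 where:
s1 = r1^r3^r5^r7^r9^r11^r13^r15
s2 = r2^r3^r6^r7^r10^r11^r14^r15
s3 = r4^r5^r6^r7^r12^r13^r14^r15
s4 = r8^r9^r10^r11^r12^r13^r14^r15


s1=0, s2=0, s3=0, s4=1

Syndrome = 8 (error at position 8)


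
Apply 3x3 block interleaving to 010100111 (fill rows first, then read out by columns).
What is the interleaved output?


Matrix:
  010
  100
  111
Read columns: 011101001

011101001


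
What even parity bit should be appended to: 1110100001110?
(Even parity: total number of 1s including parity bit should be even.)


Number of 1s in data: 7
Parity bit: 1

1


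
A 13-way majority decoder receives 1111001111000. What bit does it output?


Ones: 8 out of 13
Threshold: 7

1 (8/13 voted 1)


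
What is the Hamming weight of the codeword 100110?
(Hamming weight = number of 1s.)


Counting 1s in 100110

3


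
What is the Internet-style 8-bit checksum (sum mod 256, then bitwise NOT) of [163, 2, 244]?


Sum = 409 mod 256 = 153
Complement = 102

102


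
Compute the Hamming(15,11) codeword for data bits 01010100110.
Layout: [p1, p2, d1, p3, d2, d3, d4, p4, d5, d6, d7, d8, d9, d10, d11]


Parity bits: p1=1, p2=1, p3=0, p4=1

110010110100110


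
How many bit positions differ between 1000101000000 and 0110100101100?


XOR: 1110001101100
Count of 1s: 7

7


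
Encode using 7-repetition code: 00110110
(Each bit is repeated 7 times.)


Each bit -> 7 copies

00000000000000111111111111110000000111111111111110000000


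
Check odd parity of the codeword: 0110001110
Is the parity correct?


Number of 1s: 5

Yes, parity is correct (5 ones)


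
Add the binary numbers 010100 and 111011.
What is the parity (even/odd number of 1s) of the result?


010100 = 20
111011 = 59
Sum = 79 = 1001111
1s count = 5

odd parity (5 ones in 1001111)


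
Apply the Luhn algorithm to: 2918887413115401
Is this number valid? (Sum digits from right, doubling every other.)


Luhn sum = 61
61 mod 10 = 1

Invalid (Luhn sum mod 10 = 1)


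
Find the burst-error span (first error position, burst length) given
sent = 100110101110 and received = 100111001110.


XOR: 000001100000

Burst at position 5, length 2


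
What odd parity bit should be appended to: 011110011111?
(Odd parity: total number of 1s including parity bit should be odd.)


Number of 1s in data: 9
Parity bit: 0

0


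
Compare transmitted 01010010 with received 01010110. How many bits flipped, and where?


XOR: 00000100

1 error(s) at position(s): 5


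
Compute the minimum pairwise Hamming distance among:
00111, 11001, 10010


Comparing all pairs, minimum distance: 3
Can detect 2 errors, correct 1 errors

3


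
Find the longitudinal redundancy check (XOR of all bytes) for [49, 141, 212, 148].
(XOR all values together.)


XOR chain: 49 ^ 141 ^ 212 ^ 148 = 252

252


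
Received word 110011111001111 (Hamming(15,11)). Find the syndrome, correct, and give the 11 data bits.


Syndrome = 6: error at position 6

Data: 01011001111 (corrected bit 6)


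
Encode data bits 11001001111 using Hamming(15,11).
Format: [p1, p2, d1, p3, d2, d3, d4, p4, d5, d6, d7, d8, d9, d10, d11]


Parity bits: p1=1, p2=1, p3=1, p4=1

111110011001111


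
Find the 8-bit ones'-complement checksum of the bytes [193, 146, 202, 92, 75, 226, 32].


Sum = 966 mod 256 = 198
Complement = 57

57


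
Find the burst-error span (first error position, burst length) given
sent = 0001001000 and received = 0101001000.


XOR: 0100000000

Burst at position 1, length 1


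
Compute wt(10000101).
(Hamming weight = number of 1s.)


Counting 1s in 10000101

3


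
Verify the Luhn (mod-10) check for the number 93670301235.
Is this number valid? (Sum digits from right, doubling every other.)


Luhn sum = 47
47 mod 10 = 7

Invalid (Luhn sum mod 10 = 7)


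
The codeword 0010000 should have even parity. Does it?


Number of 1s: 1

No, parity error (1 ones)


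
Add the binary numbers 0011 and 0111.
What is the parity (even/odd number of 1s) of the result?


0011 = 3
0111 = 7
Sum = 10 = 1010
1s count = 2

even parity (2 ones in 1010)


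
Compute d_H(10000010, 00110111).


XOR: 10110101
Count of 1s: 5

5


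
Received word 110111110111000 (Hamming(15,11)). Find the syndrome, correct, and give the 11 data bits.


Syndrome = 6: error at position 6

Data: 01010111000 (corrected bit 6)


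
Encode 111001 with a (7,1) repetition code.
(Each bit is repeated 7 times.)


Each bit -> 7 copies

111111111111111111111000000000000001111111


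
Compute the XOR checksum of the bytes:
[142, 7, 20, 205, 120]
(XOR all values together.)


XOR chain: 142 ^ 7 ^ 20 ^ 205 ^ 120 = 40

40


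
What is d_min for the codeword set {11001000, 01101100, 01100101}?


Comparing all pairs, minimum distance: 2
Can detect 1 errors, correct 0 errors

2


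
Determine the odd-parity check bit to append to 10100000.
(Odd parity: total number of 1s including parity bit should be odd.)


Number of 1s in data: 2
Parity bit: 1

1


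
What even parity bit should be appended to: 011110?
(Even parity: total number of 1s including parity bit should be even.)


Number of 1s in data: 4
Parity bit: 0

0


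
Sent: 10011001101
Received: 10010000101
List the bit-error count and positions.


XOR: 00001001000

2 error(s) at position(s): 4, 7


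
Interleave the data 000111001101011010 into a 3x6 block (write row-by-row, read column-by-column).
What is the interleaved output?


Matrix:
  000111
  001101
  011010
Read columns: 000001011110101110

000001011110101110


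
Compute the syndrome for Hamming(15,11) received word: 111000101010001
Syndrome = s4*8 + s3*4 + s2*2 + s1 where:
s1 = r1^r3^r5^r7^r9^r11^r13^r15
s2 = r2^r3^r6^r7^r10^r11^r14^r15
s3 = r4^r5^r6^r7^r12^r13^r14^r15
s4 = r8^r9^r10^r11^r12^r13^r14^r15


s1=0, s2=1, s3=0, s4=1

Syndrome = 10 (error at position 10)


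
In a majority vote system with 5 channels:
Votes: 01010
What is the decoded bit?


Ones: 2 out of 5
Threshold: 3

0 (2/5 voted 1)


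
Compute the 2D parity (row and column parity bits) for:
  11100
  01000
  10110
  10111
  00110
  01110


Row parities: 111001
Column parities: 11101

Row P: 111001, Col P: 11101, Corner: 0


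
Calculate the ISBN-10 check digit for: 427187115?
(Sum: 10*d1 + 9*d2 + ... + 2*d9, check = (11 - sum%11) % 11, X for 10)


Weighted sum: 221
221 mod 11 = 1

Check digit: X


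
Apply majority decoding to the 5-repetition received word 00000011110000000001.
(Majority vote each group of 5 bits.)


Groups: 00000, 01111, 00000, 00001
Majority votes: 0100

0100


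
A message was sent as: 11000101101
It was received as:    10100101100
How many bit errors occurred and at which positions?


XOR: 01100000001

3 error(s) at position(s): 1, 2, 10


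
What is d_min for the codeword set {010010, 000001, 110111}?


Comparing all pairs, minimum distance: 3
Can detect 2 errors, correct 1 errors

3


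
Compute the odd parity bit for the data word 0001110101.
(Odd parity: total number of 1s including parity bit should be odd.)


Number of 1s in data: 5
Parity bit: 0

0


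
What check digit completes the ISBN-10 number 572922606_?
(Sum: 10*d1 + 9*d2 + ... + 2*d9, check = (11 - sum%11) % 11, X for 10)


Weighted sum: 250
250 mod 11 = 8

Check digit: 3


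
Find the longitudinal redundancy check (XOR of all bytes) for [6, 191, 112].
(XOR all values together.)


XOR chain: 6 ^ 191 ^ 112 = 201

201


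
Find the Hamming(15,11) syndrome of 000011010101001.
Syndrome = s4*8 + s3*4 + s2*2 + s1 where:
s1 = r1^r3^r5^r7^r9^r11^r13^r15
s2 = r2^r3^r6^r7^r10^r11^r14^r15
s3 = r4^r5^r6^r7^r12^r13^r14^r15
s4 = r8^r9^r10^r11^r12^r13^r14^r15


s1=0, s2=1, s3=0, s4=0

Syndrome = 2 (error at position 2)


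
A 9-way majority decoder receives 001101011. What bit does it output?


Ones: 5 out of 9
Threshold: 5

1 (5/9 voted 1)


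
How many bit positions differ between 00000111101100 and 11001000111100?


XOR: 11001111010000
Count of 1s: 7

7


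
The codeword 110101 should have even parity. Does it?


Number of 1s: 4

Yes, parity is correct (4 ones)


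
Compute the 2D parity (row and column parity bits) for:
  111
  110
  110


Row parities: 100
Column parities: 111

Row P: 100, Col P: 111, Corner: 1


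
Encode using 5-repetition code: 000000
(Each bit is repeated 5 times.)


Each bit -> 5 copies

000000000000000000000000000000


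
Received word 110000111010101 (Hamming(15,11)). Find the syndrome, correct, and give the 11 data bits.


Syndrome = 12: error at position 12

Data: 00011011101 (corrected bit 12)


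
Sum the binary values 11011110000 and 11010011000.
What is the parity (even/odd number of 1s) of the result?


11011110000 = 1776
11010011000 = 1688
Sum = 3464 = 110110001000
1s count = 5

odd parity (5 ones in 110110001000)


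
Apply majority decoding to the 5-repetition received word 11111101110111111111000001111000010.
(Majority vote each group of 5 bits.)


Groups: 11111, 10111, 01111, 11111, 00000, 11110, 00010
Majority votes: 1111010

1111010


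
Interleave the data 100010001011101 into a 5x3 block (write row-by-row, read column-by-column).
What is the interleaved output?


Matrix:
  100
  010
  001
  011
  101
Read columns: 100010101000111

100010101000111


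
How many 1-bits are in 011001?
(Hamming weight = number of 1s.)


Counting 1s in 011001

3


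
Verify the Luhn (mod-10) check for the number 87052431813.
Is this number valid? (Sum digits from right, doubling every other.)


Luhn sum = 42
42 mod 10 = 2

Invalid (Luhn sum mod 10 = 2)


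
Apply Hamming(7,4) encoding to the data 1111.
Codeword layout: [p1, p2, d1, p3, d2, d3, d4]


Parity bits: p1=1, p2=1, p3=1

1111111


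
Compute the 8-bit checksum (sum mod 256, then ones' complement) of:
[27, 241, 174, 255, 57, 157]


Sum = 911 mod 256 = 143
Complement = 112

112


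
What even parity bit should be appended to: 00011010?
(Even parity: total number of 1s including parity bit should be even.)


Number of 1s in data: 3
Parity bit: 1

1


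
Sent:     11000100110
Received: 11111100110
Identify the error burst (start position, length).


XOR: 00111000000

Burst at position 2, length 3


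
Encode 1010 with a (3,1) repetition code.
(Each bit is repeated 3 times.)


Each bit -> 3 copies

111000111000


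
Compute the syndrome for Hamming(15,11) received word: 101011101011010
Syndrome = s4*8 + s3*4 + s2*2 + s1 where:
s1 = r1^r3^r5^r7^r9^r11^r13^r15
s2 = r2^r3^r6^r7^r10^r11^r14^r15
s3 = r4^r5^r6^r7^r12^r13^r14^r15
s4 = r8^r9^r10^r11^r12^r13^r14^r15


s1=0, s2=1, s3=1, s4=0

Syndrome = 6 (error at position 6)


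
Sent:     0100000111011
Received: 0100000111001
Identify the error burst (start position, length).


XOR: 0000000000010

Burst at position 11, length 1


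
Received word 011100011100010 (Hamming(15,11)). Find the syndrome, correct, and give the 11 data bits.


Syndrome = 0: no error detected

Data: 10001100010 (no errors)


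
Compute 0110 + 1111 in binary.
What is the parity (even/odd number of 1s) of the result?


0110 = 6
1111 = 15
Sum = 21 = 10101
1s count = 3

odd parity (3 ones in 10101)


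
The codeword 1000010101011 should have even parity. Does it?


Number of 1s: 6

Yes, parity is correct (6 ones)


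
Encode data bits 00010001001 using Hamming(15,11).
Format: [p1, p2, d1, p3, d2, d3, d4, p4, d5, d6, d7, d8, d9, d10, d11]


Parity bits: p1=0, p2=0, p3=1, p4=0

000100100001001


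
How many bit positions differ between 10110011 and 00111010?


XOR: 10001001
Count of 1s: 3

3


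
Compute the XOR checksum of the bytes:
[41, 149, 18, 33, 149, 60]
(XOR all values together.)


XOR chain: 41 ^ 149 ^ 18 ^ 33 ^ 149 ^ 60 = 38

38


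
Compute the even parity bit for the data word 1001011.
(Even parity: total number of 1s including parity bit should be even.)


Number of 1s in data: 4
Parity bit: 0

0


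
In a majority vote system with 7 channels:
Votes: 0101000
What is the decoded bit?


Ones: 2 out of 7
Threshold: 4

0 (2/7 voted 1)


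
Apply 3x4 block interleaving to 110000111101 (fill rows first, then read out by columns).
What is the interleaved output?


Matrix:
  1100
  0011
  1101
Read columns: 101101010011

101101010011


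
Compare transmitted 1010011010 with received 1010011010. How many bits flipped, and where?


XOR: 0000000000

0 errors (received matches sent)


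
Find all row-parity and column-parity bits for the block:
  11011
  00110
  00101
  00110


Row parities: 0000
Column parities: 11110

Row P: 0000, Col P: 11110, Corner: 0


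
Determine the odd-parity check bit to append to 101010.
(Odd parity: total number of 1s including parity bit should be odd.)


Number of 1s in data: 3
Parity bit: 0

0


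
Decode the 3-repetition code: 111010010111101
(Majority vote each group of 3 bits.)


Groups: 111, 010, 010, 111, 101
Majority votes: 10011

10011


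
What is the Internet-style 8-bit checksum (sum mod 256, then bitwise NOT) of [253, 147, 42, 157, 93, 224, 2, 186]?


Sum = 1104 mod 256 = 80
Complement = 175

175


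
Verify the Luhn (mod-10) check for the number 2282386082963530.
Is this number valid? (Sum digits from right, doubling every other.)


Luhn sum = 73
73 mod 10 = 3

Invalid (Luhn sum mod 10 = 3)


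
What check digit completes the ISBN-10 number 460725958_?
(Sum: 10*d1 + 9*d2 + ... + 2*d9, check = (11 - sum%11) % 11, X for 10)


Weighted sum: 247
247 mod 11 = 5

Check digit: 6


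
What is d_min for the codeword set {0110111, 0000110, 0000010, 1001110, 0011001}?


Comparing all pairs, minimum distance: 1
Can detect 0 errors, correct 0 errors

1


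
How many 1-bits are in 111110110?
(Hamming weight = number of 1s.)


Counting 1s in 111110110

7


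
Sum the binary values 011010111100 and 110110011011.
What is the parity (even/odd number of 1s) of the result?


011010111100 = 1724
110110011011 = 3483
Sum = 5207 = 1010001010111
1s count = 7

odd parity (7 ones in 1010001010111)


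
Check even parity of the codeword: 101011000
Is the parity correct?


Number of 1s: 4

Yes, parity is correct (4 ones)


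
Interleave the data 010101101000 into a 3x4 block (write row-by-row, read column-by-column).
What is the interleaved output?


Matrix:
  0101
  0110
  1000
Read columns: 001110010100

001110010100


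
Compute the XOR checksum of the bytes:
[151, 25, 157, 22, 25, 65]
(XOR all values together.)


XOR chain: 151 ^ 25 ^ 157 ^ 22 ^ 25 ^ 65 = 93

93


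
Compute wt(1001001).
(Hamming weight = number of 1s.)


Counting 1s in 1001001

3


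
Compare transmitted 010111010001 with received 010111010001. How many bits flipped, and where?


XOR: 000000000000

0 errors (received matches sent)


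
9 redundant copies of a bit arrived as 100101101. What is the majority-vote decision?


Ones: 5 out of 9
Threshold: 5

1 (5/9 voted 1)


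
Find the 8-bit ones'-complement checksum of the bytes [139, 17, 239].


Sum = 395 mod 256 = 139
Complement = 116

116


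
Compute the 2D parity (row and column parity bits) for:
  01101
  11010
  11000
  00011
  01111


Row parities: 11000
Column parities: 00011

Row P: 11000, Col P: 00011, Corner: 0


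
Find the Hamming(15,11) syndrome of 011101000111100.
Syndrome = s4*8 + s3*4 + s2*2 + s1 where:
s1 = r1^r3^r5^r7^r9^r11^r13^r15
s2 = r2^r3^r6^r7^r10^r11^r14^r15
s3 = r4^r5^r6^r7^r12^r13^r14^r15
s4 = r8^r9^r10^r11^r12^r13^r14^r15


s1=1, s2=1, s3=0, s4=0

Syndrome = 3 (error at position 3)


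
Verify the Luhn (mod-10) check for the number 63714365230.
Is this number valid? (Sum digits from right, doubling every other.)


Luhn sum = 46
46 mod 10 = 6

Invalid (Luhn sum mod 10 = 6)


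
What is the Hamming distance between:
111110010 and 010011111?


XOR: 101101101
Count of 1s: 6

6


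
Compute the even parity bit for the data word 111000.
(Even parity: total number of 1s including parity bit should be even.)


Number of 1s in data: 3
Parity bit: 1

1


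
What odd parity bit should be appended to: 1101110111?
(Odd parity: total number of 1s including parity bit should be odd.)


Number of 1s in data: 8
Parity bit: 1

1


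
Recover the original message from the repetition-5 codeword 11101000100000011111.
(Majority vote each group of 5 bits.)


Groups: 11101, 00010, 00000, 11111
Majority votes: 1001

1001


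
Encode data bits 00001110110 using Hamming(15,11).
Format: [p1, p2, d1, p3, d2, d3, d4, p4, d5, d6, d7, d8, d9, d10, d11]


Parity bits: p1=1, p2=1, p3=0, p4=1

110000011110110


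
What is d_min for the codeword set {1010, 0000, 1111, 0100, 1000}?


Comparing all pairs, minimum distance: 1
Can detect 0 errors, correct 0 errors

1


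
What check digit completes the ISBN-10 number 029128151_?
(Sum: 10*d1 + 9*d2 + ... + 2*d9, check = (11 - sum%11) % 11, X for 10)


Weighted sum: 170
170 mod 11 = 5

Check digit: 6


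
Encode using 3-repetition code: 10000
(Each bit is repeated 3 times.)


Each bit -> 3 copies

111000000000000


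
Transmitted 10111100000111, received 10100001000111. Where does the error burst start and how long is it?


XOR: 00011101000000

Burst at position 3, length 5


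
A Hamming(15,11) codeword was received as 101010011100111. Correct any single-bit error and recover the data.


Syndrome = 0: no error detected

Data: 11001100111 (no errors)


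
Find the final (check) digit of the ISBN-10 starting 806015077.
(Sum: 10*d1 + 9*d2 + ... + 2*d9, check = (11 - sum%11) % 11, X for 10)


Weighted sum: 194
194 mod 11 = 7

Check digit: 4


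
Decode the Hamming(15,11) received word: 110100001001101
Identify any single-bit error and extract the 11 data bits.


Syndrome = 0: no error detected

Data: 00001001101 (no errors)


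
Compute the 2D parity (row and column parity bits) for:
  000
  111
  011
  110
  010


Row parities: 01001
Column parities: 000

Row P: 01001, Col P: 000, Corner: 0


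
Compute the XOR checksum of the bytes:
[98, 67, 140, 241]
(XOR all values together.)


XOR chain: 98 ^ 67 ^ 140 ^ 241 = 92

92


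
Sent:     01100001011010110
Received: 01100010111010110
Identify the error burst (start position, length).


XOR: 00000011100000000

Burst at position 6, length 3


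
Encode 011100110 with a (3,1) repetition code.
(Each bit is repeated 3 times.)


Each bit -> 3 copies

000111111111000000111111000


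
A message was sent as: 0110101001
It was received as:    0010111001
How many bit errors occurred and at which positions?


XOR: 0100010000

2 error(s) at position(s): 1, 5


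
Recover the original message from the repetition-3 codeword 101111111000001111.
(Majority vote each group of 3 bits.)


Groups: 101, 111, 111, 000, 001, 111
Majority votes: 111001

111001


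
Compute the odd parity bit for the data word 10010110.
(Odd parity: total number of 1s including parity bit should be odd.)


Number of 1s in data: 4
Parity bit: 1

1


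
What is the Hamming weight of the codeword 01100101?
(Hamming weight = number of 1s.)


Counting 1s in 01100101

4


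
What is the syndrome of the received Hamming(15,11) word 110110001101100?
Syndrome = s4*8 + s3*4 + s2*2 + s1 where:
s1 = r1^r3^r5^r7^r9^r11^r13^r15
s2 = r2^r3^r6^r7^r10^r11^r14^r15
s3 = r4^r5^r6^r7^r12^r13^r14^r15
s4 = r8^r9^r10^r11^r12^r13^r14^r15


s1=0, s2=0, s3=0, s4=0

Syndrome = 0 (no error)


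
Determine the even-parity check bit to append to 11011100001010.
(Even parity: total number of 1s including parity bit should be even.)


Number of 1s in data: 7
Parity bit: 1

1


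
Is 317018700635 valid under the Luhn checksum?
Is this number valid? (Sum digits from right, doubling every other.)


Luhn sum = 44
44 mod 10 = 4

Invalid (Luhn sum mod 10 = 4)


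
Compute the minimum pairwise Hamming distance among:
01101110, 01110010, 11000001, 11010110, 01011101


Comparing all pairs, minimum distance: 3
Can detect 2 errors, correct 1 errors

3


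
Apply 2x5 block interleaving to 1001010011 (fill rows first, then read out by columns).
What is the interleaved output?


Matrix:
  10010
  10011
Read columns: 1100001101

1100001101


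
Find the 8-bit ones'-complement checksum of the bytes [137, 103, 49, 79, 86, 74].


Sum = 528 mod 256 = 16
Complement = 239

239


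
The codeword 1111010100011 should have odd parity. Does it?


Number of 1s: 8

No, parity error (8 ones)


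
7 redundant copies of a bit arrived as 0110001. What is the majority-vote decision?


Ones: 3 out of 7
Threshold: 4

0 (3/7 voted 1)


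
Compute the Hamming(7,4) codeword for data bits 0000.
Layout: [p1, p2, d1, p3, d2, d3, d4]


Parity bits: p1=0, p2=0, p3=0

0000000


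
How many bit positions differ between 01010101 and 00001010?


XOR: 01011111
Count of 1s: 6

6


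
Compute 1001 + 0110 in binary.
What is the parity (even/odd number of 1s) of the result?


1001 = 9
0110 = 6
Sum = 15 = 1111
1s count = 4

even parity (4 ones in 1111)


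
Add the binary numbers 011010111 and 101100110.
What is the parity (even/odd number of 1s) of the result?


011010111 = 215
101100110 = 358
Sum = 573 = 1000111101
1s count = 6

even parity (6 ones in 1000111101)


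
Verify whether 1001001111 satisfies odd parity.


Number of 1s: 6

No, parity error (6 ones)


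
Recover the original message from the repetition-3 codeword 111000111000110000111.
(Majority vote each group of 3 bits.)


Groups: 111, 000, 111, 000, 110, 000, 111
Majority votes: 1010101

1010101


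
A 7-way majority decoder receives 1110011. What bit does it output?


Ones: 5 out of 7
Threshold: 4

1 (5/7 voted 1)


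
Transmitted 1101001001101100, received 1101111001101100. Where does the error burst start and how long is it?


XOR: 0000110000000000

Burst at position 4, length 2


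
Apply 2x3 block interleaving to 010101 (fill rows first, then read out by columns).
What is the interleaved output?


Matrix:
  010
  101
Read columns: 011001

011001


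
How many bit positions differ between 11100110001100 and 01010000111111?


XOR: 10110110110011
Count of 1s: 9

9


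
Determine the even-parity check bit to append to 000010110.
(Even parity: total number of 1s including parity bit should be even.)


Number of 1s in data: 3
Parity bit: 1

1
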